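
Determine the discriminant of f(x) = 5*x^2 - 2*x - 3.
Δ = 64

For a quadratic a x^2 + b x + c the discriminant is Δ = b^2 - 4ac = (-2)^2 - 4*(5)*(-3) = 4 - (-60) = 64.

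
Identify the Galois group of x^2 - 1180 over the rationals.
Gal(K/Q) = Z/2Z (cyclic of order 2)

x^2 - 1180 is irreducible over Q since 1180 is not a rational square. The splitting field Q(sqrt(1180)) has degree 2 over Q, and its unique nontrivial automorphism is sqrt(1180) ↦ -sqrt(1180). Hence Gal(Q(sqrt(1180))/Q) = Z/2Z.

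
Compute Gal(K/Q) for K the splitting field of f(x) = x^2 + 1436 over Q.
Gal(K/Q) = Z/2Z (cyclic of order 2)

x^2 + 1436 is irreducible over Q since -1436 is not a rational square. The splitting field Q(sqrt(-1436)) has degree 2 over Q, and its unique nontrivial automorphism is sqrt(-1436) ↦ -sqrt(-1436). Hence Gal(Q(sqrt(-1436))/Q) = Z/2Z.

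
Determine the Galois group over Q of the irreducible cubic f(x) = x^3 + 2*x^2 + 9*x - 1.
Gal(K/Q) = S_3 (symmetric group of order 6)

Compute the discriminant of x^3 + (2)*x^2 + (9)*x + (-1): Δ = -2911. Since Δ is not a rational square, the Galois group is not contained in A_3; it must be the full S_3 (irreducibility of the cubic rules out anything smaller).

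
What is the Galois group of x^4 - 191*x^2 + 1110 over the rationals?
Gal(K/Q) = V_4 (Klein four-group, Z/2Z × Z/2Z)

f factors as (x^2 - 6)(x^2 - 185), so the splitting field is K = Q(sqrt(6), sqrt(185)). The elements 6, 185, 1110 are all non-squares in Q, so sqrt(6) and sqrt(185) generate independent quadratic extensions. Thus [K:Q] = 4 and Gal(K/Q) is generated by the two order-2 automorphisms sqrt(6) ↦ -sqrt(6) and sqrt(185) ↦ -sqrt(185), giving V_4.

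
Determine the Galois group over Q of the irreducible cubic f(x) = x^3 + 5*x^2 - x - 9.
Gal(K/Q) = S_3 (symmetric group of order 6)

Compute the discriminant of x^3 + (5)*x^2 + (-1)*x + (-9): Δ = 3152. Since Δ is not a rational square, the Galois group is not contained in A_3; it must be the full S_3 (irreducibility of the cubic rules out anything smaller).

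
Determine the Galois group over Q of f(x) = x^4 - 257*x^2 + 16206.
Gal(K/Q) = V_4 (Klein four-group, Z/2Z × Z/2Z)

f factors as (x^2 - 111)(x^2 - 146), so the splitting field is K = Q(sqrt(111), sqrt(146)). The elements 111, 146, 16206 are all non-squares in Q, so sqrt(111) and sqrt(146) generate independent quadratic extensions. Thus [K:Q] = 4 and Gal(K/Q) is generated by the two order-2 automorphisms sqrt(111) ↦ -sqrt(111) and sqrt(146) ↦ -sqrt(146), giving V_4.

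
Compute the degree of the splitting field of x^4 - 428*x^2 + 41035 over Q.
[K:Q] = 4

f factors as (x^2 - 145)(x^2 - 283); the splitting field is K = Q(sqrt(145), sqrt(283)). Since 145, 283, and 41035 are all non-squares in Q, the three subfields Q(sqrt(145)), Q(sqrt(283)), Q(sqrt(41035)) are distinct degree-2 extensions, so [K:Q] = 4 (Klein four Galois group).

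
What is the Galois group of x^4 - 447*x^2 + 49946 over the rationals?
Gal(K/Q) = V_4 (Klein four-group, Z/2Z × Z/2Z)

f factors as (x^2 - 221)(x^2 - 226), so the splitting field is K = Q(sqrt(221), sqrt(226)). The elements 221, 226, 49946 are all non-squares in Q, so sqrt(221) and sqrt(226) generate independent quadratic extensions. Thus [K:Q] = 4 and Gal(K/Q) is generated by the two order-2 automorphisms sqrt(221) ↦ -sqrt(221) and sqrt(226) ↦ -sqrt(226), giving V_4.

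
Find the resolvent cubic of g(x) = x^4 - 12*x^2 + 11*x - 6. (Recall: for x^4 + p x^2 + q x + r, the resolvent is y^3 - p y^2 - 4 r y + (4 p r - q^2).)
h(y) = y^3 + 12*y^2 + 24*y + 167

Identify coefficients: p = -12, q = 11, r = -6.
Plug into h(y) = y^3 - p y^2 - 4 r y + (4 p r - q^2):
  h(y) = y^3 - (-12) y^2 - 4*(-6) y + (4*(-12)*(-6) - (11)^2)
       = y^3 + (12) y^2 + (24) y + (167).
Simplifying: h(y) = y^3 + 12*y^2 + 24*y + 167.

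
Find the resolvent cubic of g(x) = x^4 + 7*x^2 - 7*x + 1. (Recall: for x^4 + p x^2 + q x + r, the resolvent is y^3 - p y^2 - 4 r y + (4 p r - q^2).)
h(y) = y^3 - 7*y^2 - 4*y - 21

Identify coefficients: p = 7, q = -7, r = 1.
Plug into h(y) = y^3 - p y^2 - 4 r y + (4 p r - q^2):
  h(y) = y^3 - (7) y^2 - 4*(1) y + (4*(7)*(1) - (-7)^2)
       = y^3 + (-7) y^2 + (-4) y + (-21).
Simplifying: h(y) = y^3 - 7*y^2 - 4*y - 21.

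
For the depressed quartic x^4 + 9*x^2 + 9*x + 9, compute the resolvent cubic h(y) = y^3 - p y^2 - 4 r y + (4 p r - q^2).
h(y) = y^3 - 9*y^2 - 36*y + 243

Identify coefficients: p = 9, q = 9, r = 9.
Plug into h(y) = y^3 - p y^2 - 4 r y + (4 p r - q^2):
  h(y) = y^3 - (9) y^2 - 4*(9) y + (4*(9)*(9) - (9)^2)
       = y^3 + (-9) y^2 + (-36) y + (243).
Simplifying: h(y) = y^3 - 9*y^2 - 36*y + 243.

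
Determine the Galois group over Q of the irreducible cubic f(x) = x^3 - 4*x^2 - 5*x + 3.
Gal(K/Q) = S_3 (symmetric group of order 6)

Compute the discriminant of x^3 + (-4)*x^2 + (-5)*x + (3): Δ = 2505. Since Δ is not a rational square, the Galois group is not contained in A_3; it must be the full S_3 (irreducibility of the cubic rules out anything smaller).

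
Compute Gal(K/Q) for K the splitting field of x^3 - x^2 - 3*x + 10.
Gal(K/Q) = S_3 (symmetric group of order 6)

Compute the discriminant of x^3 + (-1)*x^2 + (-3)*x + (10): Δ = -2003. Since Δ is not a rational square, the Galois group is not contained in A_3; it must be the full S_3 (irreducibility of the cubic rules out anything smaller).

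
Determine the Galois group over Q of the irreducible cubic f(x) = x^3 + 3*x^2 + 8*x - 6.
Gal(K/Q) = S_3 (symmetric group of order 6)

Compute the discriminant of x^3 + (3)*x^2 + (8)*x + (-6): Δ = -4388. Since Δ is not a rational square, the Galois group is not contained in A_3; it must be the full S_3 (irreducibility of the cubic rules out anything smaller).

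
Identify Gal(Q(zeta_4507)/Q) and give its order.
|Gal(Q(zeta_4507)/Q)| = phi(4507) = 4506; group ≅ (Z/4507Z)^* ≅ Z/4506Z

The n-th cyclotomic polynomial Φ_4507(x) is the minimal polynomial of zeta_4507 over Q and has degree phi(4507) = 4506. So Q(zeta_4507) is a degree-4506 Galois extension with Galois group (Z/4507Z)^*. (Z/4507Z)^* is cyclic since 4507 is an odd prime power (or 4). Hence Gal(Q(zeta_4507)/Q) ≅ Z/4506Z.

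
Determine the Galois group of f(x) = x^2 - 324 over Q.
Gal(K/Q) = trivial group (order 1)

x^2 - 324 factors as (x - 18)(x + 18) over Q, so its splitting field is Q itself and the Galois group is trivial.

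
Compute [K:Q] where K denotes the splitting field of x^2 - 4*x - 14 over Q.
[K:Q] = 2

The discriminant of x^2 + (-4)*x + (-14) is b^2 - 4c = 16 - (-56) = 72. Since 72 is not a perfect square in Q, the polynomial is irreducible over Q. Its two roots generate a degree-2 extension, so [K:Q] = 2.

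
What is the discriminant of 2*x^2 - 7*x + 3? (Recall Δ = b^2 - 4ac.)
Δ = 25

For a quadratic a x^2 + b x + c the discriminant is Δ = b^2 - 4ac = (-7)^2 - 4*(2)*(3) = 49 - (24) = 25.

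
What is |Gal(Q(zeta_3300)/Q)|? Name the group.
|Gal(Q(zeta_3300)/Q)| = phi(3300) = 800; group ≅ (Z/3300Z)^* ≅ Z/2Z × Z/2Z × Z/10Z × Z/20Z

The n-th cyclotomic polynomial Φ_3300(x) is the minimal polynomial of zeta_3300 over Q and has degree phi(3300) = 800. So Q(zeta_3300) is a degree-800 Galois extension with Galois group (Z/3300Z)^*. By CRT, (Z/3300Z)^* ≅ (Z/4Z)^* × (Z/3Z)^* × (Z/25Z)^* × (Z/11Z)^*. Each prime-power unit group is (Z/4Z)^* ≅ Z/2Z; (Z/3Z)^* ≅ Z/2Z; (Z/25Z)^* ≅ Z/20Z; (Z/11Z)^* ≅ Z/10Z. Hence Gal(Q(zeta_3300)/Q) ≅ Z/2Z × Z/2Z × Z/10Z × Z/20Z.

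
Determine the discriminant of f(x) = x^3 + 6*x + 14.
Δ = -6156

For a depressed cubic x^3 + p x + q the discriminant is Δ = -4 p^3 - 27 q^2 = -4*(6)^3 - 27*(14)^2 = -864 - 5292 = -6156.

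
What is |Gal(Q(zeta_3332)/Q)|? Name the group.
|Gal(Q(zeta_3332)/Q)| = phi(3332) = 1344; group ≅ (Z/3332Z)^* ≅ Z/2Z × Z/16Z × Z/42Z

The n-th cyclotomic polynomial Φ_3332(x) is the minimal polynomial of zeta_3332 over Q and has degree phi(3332) = 1344. So Q(zeta_3332) is a degree-1344 Galois extension with Galois group (Z/3332Z)^*. By CRT, (Z/3332Z)^* ≅ (Z/4Z)^* × (Z/49Z)^* × (Z/17Z)^*. Each prime-power unit group is (Z/4Z)^* ≅ Z/2Z; (Z/49Z)^* ≅ Z/42Z; (Z/17Z)^* ≅ Z/16Z. Hence Gal(Q(zeta_3332)/Q) ≅ Z/2Z × Z/16Z × Z/42Z.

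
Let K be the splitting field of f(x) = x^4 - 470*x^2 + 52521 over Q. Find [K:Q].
[K:Q] = 4

f factors as (x^2 - 183)(x^2 - 287); the splitting field is K = Q(sqrt(183), sqrt(287)). Since 183, 287, and 52521 are all non-squares in Q, the three subfields Q(sqrt(183)), Q(sqrt(287)), Q(sqrt(52521)) are distinct degree-2 extensions, so [K:Q] = 4 (Klein four Galois group).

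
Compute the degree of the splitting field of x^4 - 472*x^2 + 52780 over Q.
[K:Q] = 4

f factors as (x^2 - 182)(x^2 - 290); the splitting field is K = Q(sqrt(182), sqrt(290)). Since 182, 290, and 52780 are all non-squares in Q, the three subfields Q(sqrt(182)), Q(sqrt(290)), Q(sqrt(52780)) are distinct degree-2 extensions, so [K:Q] = 4 (Klein four Galois group).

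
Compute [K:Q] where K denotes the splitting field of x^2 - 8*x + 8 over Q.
[K:Q] = 2

The discriminant of x^2 + (-8)*x + (8) is b^2 - 4c = 64 - (32) = 32. Since 32 is not a perfect square in Q, the polynomial is irreducible over Q. Its two roots generate a degree-2 extension, so [K:Q] = 2.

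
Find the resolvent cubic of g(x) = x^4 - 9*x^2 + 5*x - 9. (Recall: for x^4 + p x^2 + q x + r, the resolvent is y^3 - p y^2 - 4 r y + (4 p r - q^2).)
h(y) = y^3 + 9*y^2 + 36*y + 299

Identify coefficients: p = -9, q = 5, r = -9.
Plug into h(y) = y^3 - p y^2 - 4 r y + (4 p r - q^2):
  h(y) = y^3 - (-9) y^2 - 4*(-9) y + (4*(-9)*(-9) - (5)^2)
       = y^3 + (9) y^2 + (36) y + (299).
Simplifying: h(y) = y^3 + 9*y^2 + 36*y + 299.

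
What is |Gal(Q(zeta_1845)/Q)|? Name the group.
|Gal(Q(zeta_1845)/Q)| = phi(1845) = 960; group ≅ (Z/1845Z)^* ≅ Z/4Z × Z/6Z × Z/40Z

The n-th cyclotomic polynomial Φ_1845(x) is the minimal polynomial of zeta_1845 over Q and has degree phi(1845) = 960. So Q(zeta_1845) is a degree-960 Galois extension with Galois group (Z/1845Z)^*. By CRT, (Z/1845Z)^* ≅ (Z/9Z)^* × (Z/5Z)^* × (Z/41Z)^*. Each prime-power unit group is (Z/9Z)^* ≅ Z/6Z; (Z/5Z)^* ≅ Z/4Z; (Z/41Z)^* ≅ Z/40Z. Hence Gal(Q(zeta_1845)/Q) ≅ Z/4Z × Z/6Z × Z/40Z.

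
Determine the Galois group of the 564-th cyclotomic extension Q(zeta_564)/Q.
|Gal(Q(zeta_564)/Q)| = phi(564) = 184; group ≅ (Z/564Z)^* ≅ Z/2Z × Z/2Z × Z/46Z

The n-th cyclotomic polynomial Φ_564(x) is the minimal polynomial of zeta_564 over Q and has degree phi(564) = 184. So Q(zeta_564) is a degree-184 Galois extension with Galois group (Z/564Z)^*. By CRT, (Z/564Z)^* ≅ (Z/4Z)^* × (Z/3Z)^* × (Z/47Z)^*. Each prime-power unit group is (Z/4Z)^* ≅ Z/2Z; (Z/3Z)^* ≅ Z/2Z; (Z/47Z)^* ≅ Z/46Z. Hence Gal(Q(zeta_564)/Q) ≅ Z/2Z × Z/2Z × Z/46Z.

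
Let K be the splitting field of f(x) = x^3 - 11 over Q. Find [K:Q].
[K:Q] = 6

x^3 - 11 has one real root r = 11^(1/3) and two complex roots r*zeta_3, r*zeta_3^2 where zeta_3 = e^(2*pi*i/3). The splitting field is Q(r, zeta_3). [Q(r):Q] = 3 and [Q(zeta_3):Q] = 2 with gcd = 1, so [Q(r, zeta_3):Q] = 3 * 2 = 6.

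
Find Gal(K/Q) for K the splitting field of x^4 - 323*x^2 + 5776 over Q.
Gal(K/Q) = Z/2Z (cyclic of order 2)

f factors as (x^2 - 19)(x^2 - 304), so the splitting field is K = Q(sqrt(19), sqrt(304)). The squarefree part of 19 is 19 and the squarefree part of 304 is also 19, so sqrt(19) and sqrt(304) are both rational multiples of sqrt(19). Hence Q(sqrt(19)) = Q(sqrt(304)) = Q(sqrt(19)), and the splitting field collapses to a single degree-2 extension with Galois group Z/2Z.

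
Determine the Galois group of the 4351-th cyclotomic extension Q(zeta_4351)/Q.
|Gal(Q(zeta_4351)/Q)| = phi(4351) = 4104; group ≅ (Z/4351Z)^* ≅ Z/18Z × Z/228Z

The n-th cyclotomic polynomial Φ_4351(x) is the minimal polynomial of zeta_4351 over Q and has degree phi(4351) = 4104. So Q(zeta_4351) is a degree-4104 Galois extension with Galois group (Z/4351Z)^*. By CRT, (Z/4351Z)^* ≅ (Z/19Z)^* × (Z/229Z)^*. Each prime-power unit group is (Z/19Z)^* ≅ Z/18Z; (Z/229Z)^* ≅ Z/228Z. Hence Gal(Q(zeta_4351)/Q) ≅ Z/18Z × Z/228Z.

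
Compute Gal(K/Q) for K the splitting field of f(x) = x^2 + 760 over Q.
Gal(K/Q) = Z/2Z (cyclic of order 2)

x^2 + 760 is irreducible over Q since -760 is not a rational square. The splitting field Q(sqrt(-760)) has degree 2 over Q, and its unique nontrivial automorphism is sqrt(-760) ↦ -sqrt(-760). Hence Gal(Q(sqrt(-760))/Q) = Z/2Z.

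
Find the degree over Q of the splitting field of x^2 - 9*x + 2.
[K:Q] = 2

The discriminant of x^2 + (-9)*x + (2) is b^2 - 4c = 81 - (8) = 73. Since 73 is not a perfect square in Q, the polynomial is irreducible over Q. Its two roots generate a degree-2 extension, so [K:Q] = 2.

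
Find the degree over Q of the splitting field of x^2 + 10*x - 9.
[K:Q] = 2

The discriminant of x^2 + (10)*x + (-9) is b^2 - 4c = 100 - (-36) = 136. Since 136 is not a perfect square in Q, the polynomial is irreducible over Q. Its two roots generate a degree-2 extension, so [K:Q] = 2.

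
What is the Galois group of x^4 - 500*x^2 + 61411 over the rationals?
Gal(K/Q) = V_4 (Klein four-group, Z/2Z × Z/2Z)

f factors as (x^2 - 283)(x^2 - 217), so the splitting field is K = Q(sqrt(283), sqrt(217)). The elements 283, 217, 61411 are all non-squares in Q, so sqrt(283) and sqrt(217) generate independent quadratic extensions. Thus [K:Q] = 4 and Gal(K/Q) is generated by the two order-2 automorphisms sqrt(283) ↦ -sqrt(283) and sqrt(217) ↦ -sqrt(217), giving V_4.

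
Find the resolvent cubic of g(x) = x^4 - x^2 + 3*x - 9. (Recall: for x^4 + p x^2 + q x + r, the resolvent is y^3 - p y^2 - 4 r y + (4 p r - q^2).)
h(y) = y^3 + y^2 + 36*y + 27

Identify coefficients: p = -1, q = 3, r = -9.
Plug into h(y) = y^3 - p y^2 - 4 r y + (4 p r - q^2):
  h(y) = y^3 - (-1) y^2 - 4*(-9) y + (4*(-1)*(-9) - (3)^2)
       = y^3 + (1) y^2 + (36) y + (27).
Simplifying: h(y) = y^3 + y^2 + 36*y + 27.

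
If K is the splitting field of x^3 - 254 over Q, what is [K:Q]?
[K:Q] = 6

x^3 - 254 has one real root r = 254^(1/3) and two complex roots r*zeta_3, r*zeta_3^2 where zeta_3 = e^(2*pi*i/3). The splitting field is Q(r, zeta_3). [Q(r):Q] = 3 and [Q(zeta_3):Q] = 2 with gcd = 1, so [Q(r, zeta_3):Q] = 3 * 2 = 6.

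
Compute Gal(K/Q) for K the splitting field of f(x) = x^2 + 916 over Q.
Gal(K/Q) = Z/2Z (cyclic of order 2)

x^2 + 916 is irreducible over Q since -916 is not a rational square. The splitting field Q(sqrt(-916)) has degree 2 over Q, and its unique nontrivial automorphism is sqrt(-916) ↦ -sqrt(-916). Hence Gal(Q(sqrt(-916))/Q) = Z/2Z.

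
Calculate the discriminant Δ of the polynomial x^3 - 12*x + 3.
Δ = 6669

For a depressed cubic x^3 + p x + q the discriminant is Δ = -4 p^3 - 27 q^2 = -4*(-12)^3 - 27*(3)^2 = 6912 - 243 = 6669.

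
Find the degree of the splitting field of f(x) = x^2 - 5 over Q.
[K:Q] = 2

The polynomial x^2 - 5 is irreducible over Q since 5 is not a perfect square. Its splitting field is Q(sqrt(5)), which has degree 2 over Q.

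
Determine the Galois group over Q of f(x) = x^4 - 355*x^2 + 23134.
Gal(K/Q) = V_4 (Klein four-group, Z/2Z × Z/2Z)

f factors as (x^2 - 269)(x^2 - 86), so the splitting field is K = Q(sqrt(269), sqrt(86)). The elements 269, 86, 23134 are all non-squares in Q, so sqrt(269) and sqrt(86) generate independent quadratic extensions. Thus [K:Q] = 4 and Gal(K/Q) is generated by the two order-2 automorphisms sqrt(269) ↦ -sqrt(269) and sqrt(86) ↦ -sqrt(86), giving V_4.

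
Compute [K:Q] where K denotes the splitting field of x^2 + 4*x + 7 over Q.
[K:Q] = 2

The discriminant of x^2 + (4)*x + (7) is b^2 - 4c = 16 - (28) = -12. Since -12 is not a perfect square in Q, the polynomial is irreducible over Q. Its two roots generate a degree-2 extension, so [K:Q] = 2.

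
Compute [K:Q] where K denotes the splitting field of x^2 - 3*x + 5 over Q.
[K:Q] = 2

The discriminant of x^2 + (-3)*x + (5) is b^2 - 4c = 9 - (20) = -11. Since -11 is not a perfect square in Q, the polynomial is irreducible over Q. Its two roots generate a degree-2 extension, so [K:Q] = 2.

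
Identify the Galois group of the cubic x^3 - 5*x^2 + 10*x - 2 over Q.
Gal(K/Q) = S_3 (symmetric group of order 6)

Compute the discriminant of x^3 + (-5)*x^2 + (10)*x + (-2): Δ = -808. Since Δ is not a rational square, the Galois group is not contained in A_3; it must be the full S_3 (irreducibility of the cubic rules out anything smaller).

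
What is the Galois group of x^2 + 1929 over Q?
Gal(K/Q) = Z/2Z (cyclic of order 2)

x^2 + 1929 is irreducible over Q since -1929 is not a rational square. The splitting field Q(sqrt(-1929)) has degree 2 over Q, and its unique nontrivial automorphism is sqrt(-1929) ↦ -sqrt(-1929). Hence Gal(Q(sqrt(-1929))/Q) = Z/2Z.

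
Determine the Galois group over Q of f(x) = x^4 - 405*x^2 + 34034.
Gal(K/Q) = V_4 (Klein four-group, Z/2Z × Z/2Z)

f factors as (x^2 - 119)(x^2 - 286), so the splitting field is K = Q(sqrt(119), sqrt(286)). The elements 119, 286, 34034 are all non-squares in Q, so sqrt(119) and sqrt(286) generate independent quadratic extensions. Thus [K:Q] = 4 and Gal(K/Q) is generated by the two order-2 automorphisms sqrt(119) ↦ -sqrt(119) and sqrt(286) ↦ -sqrt(286), giving V_4.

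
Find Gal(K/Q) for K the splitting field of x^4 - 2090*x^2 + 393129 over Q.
Gal(K/Q) = Z/2Z (cyclic of order 2)

f factors as (x^2 - 209)(x^2 - 1881), so the splitting field is K = Q(sqrt(209), sqrt(1881)). The squarefree part of 209 is 209 and the squarefree part of 1881 is also 209, so sqrt(209) and sqrt(1881) are both rational multiples of sqrt(209). Hence Q(sqrt(209)) = Q(sqrt(1881)) = Q(sqrt(209)), and the splitting field collapses to a single degree-2 extension with Galois group Z/2Z.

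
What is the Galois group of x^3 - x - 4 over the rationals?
Gal(K/Q) = S_3 (symmetric group of order 6)

Compute the discriminant of x^3 + (0)*x^2 + (-1)*x + (-4): Δ = -428. Since Δ is not a rational square, the Galois group is not contained in A_3; it must be the full S_3 (irreducibility of the cubic rules out anything smaller).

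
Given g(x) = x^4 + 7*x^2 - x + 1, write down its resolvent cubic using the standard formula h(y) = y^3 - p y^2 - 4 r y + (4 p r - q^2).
h(y) = y^3 - 7*y^2 - 4*y + 27

Identify coefficients: p = 7, q = -1, r = 1.
Plug into h(y) = y^3 - p y^2 - 4 r y + (4 p r - q^2):
  h(y) = y^3 - (7) y^2 - 4*(1) y + (4*(7)*(1) - (-1)^2)
       = y^3 + (-7) y^2 + (-4) y + (27).
Simplifying: h(y) = y^3 - 7*y^2 - 4*y + 27.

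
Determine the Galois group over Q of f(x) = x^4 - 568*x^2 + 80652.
Gal(K/Q) = V_4 (Klein four-group, Z/2Z × Z/2Z)

f factors as (x^2 - 286)(x^2 - 282), so the splitting field is K = Q(sqrt(286), sqrt(282)). The elements 286, 282, 80652 are all non-squares in Q, so sqrt(286) and sqrt(282) generate independent quadratic extensions. Thus [K:Q] = 4 and Gal(K/Q) is generated by the two order-2 automorphisms sqrt(286) ↦ -sqrt(286) and sqrt(282) ↦ -sqrt(282), giving V_4.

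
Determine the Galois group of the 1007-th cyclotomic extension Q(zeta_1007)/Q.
|Gal(Q(zeta_1007)/Q)| = phi(1007) = 936; group ≅ (Z/1007Z)^* ≅ Z/18Z × Z/52Z

The n-th cyclotomic polynomial Φ_1007(x) is the minimal polynomial of zeta_1007 over Q and has degree phi(1007) = 936. So Q(zeta_1007) is a degree-936 Galois extension with Galois group (Z/1007Z)^*. By CRT, (Z/1007Z)^* ≅ (Z/19Z)^* × (Z/53Z)^*. Each prime-power unit group is (Z/19Z)^* ≅ Z/18Z; (Z/53Z)^* ≅ Z/52Z. Hence Gal(Q(zeta_1007)/Q) ≅ Z/18Z × Z/52Z.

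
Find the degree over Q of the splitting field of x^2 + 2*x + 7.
[K:Q] = 2

The discriminant of x^2 + (2)*x + (7) is b^2 - 4c = 4 - (28) = -24. Since -24 is not a perfect square in Q, the polynomial is irreducible over Q. Its two roots generate a degree-2 extension, so [K:Q] = 2.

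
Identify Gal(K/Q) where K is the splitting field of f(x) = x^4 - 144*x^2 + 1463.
Gal(K/Q) = V_4 (Klein four-group, Z/2Z × Z/2Z)

f factors as (x^2 - 133)(x^2 - 11), so the splitting field is K = Q(sqrt(133), sqrt(11)). The elements 133, 11, 1463 are all non-squares in Q, so sqrt(133) and sqrt(11) generate independent quadratic extensions. Thus [K:Q] = 4 and Gal(K/Q) is generated by the two order-2 automorphisms sqrt(133) ↦ -sqrt(133) and sqrt(11) ↦ -sqrt(11), giving V_4.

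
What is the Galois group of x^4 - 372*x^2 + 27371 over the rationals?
Gal(K/Q) = V_4 (Klein four-group, Z/2Z × Z/2Z)

f factors as (x^2 - 101)(x^2 - 271), so the splitting field is K = Q(sqrt(101), sqrt(271)). The elements 101, 271, 27371 are all non-squares in Q, so sqrt(101) and sqrt(271) generate independent quadratic extensions. Thus [K:Q] = 4 and Gal(K/Q) is generated by the two order-2 automorphisms sqrt(101) ↦ -sqrt(101) and sqrt(271) ↦ -sqrt(271), giving V_4.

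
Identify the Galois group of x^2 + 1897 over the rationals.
Gal(K/Q) = Z/2Z (cyclic of order 2)

x^2 + 1897 is irreducible over Q since -1897 is not a rational square. The splitting field Q(sqrt(-1897)) has degree 2 over Q, and its unique nontrivial automorphism is sqrt(-1897) ↦ -sqrt(-1897). Hence Gal(Q(sqrt(-1897))/Q) = Z/2Z.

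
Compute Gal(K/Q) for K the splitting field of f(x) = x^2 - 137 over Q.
Gal(K/Q) = Z/2Z (cyclic of order 2)

x^2 - 137 is irreducible over Q since 137 is not a rational square. The splitting field Q(sqrt(137)) has degree 2 over Q, and its unique nontrivial automorphism is sqrt(137) ↦ -sqrt(137). Hence Gal(Q(sqrt(137))/Q) = Z/2Z.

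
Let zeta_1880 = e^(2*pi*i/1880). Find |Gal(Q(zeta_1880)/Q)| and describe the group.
|Gal(Q(zeta_1880)/Q)| = phi(1880) = 736; group ≅ (Z/1880Z)^* ≅ Z/2Z × Z/2Z × Z/4Z × Z/46Z

The n-th cyclotomic polynomial Φ_1880(x) is the minimal polynomial of zeta_1880 over Q and has degree phi(1880) = 736. So Q(zeta_1880) is a degree-736 Galois extension with Galois group (Z/1880Z)^*. By CRT, (Z/1880Z)^* ≅ (Z/8Z)^* × (Z/5Z)^* × (Z/47Z)^*. Each prime-power unit group is (Z/8Z)^* ≅ Z/2Z × Z/2Z; (Z/5Z)^* ≅ Z/4Z; (Z/47Z)^* ≅ Z/46Z. Hence Gal(Q(zeta_1880)/Q) ≅ Z/2Z × Z/2Z × Z/4Z × Z/46Z.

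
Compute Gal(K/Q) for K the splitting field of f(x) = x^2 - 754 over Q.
Gal(K/Q) = Z/2Z (cyclic of order 2)

x^2 - 754 is irreducible over Q since 754 is not a rational square. The splitting field Q(sqrt(754)) has degree 2 over Q, and its unique nontrivial automorphism is sqrt(754) ↦ -sqrt(754). Hence Gal(Q(sqrt(754))/Q) = Z/2Z.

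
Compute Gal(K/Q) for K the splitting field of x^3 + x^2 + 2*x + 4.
Gal(K/Q) = S_3 (symmetric group of order 6)

Compute the discriminant of x^3 + (1)*x^2 + (2)*x + (4): Δ = -332. Since Δ is not a rational square, the Galois group is not contained in A_3; it must be the full S_3 (irreducibility of the cubic rules out anything smaller).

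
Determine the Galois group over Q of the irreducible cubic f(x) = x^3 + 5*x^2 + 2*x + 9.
Gal(K/Q) = S_3 (symmetric group of order 6)

Compute the discriminant of x^3 + (5)*x^2 + (2)*x + (9): Δ = -4999. Since Δ is not a rational square, the Galois group is not contained in A_3; it must be the full S_3 (irreducibility of the cubic rules out anything smaller).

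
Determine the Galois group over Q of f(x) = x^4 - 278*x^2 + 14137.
Gal(K/Q) = V_4 (Klein four-group, Z/2Z × Z/2Z)

f factors as (x^2 - 211)(x^2 - 67), so the splitting field is K = Q(sqrt(211), sqrt(67)). The elements 211, 67, 14137 are all non-squares in Q, so sqrt(211) and sqrt(67) generate independent quadratic extensions. Thus [K:Q] = 4 and Gal(K/Q) is generated by the two order-2 automorphisms sqrt(211) ↦ -sqrt(211) and sqrt(67) ↦ -sqrt(67), giving V_4.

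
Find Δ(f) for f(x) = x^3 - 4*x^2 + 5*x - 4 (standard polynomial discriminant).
Δ = -116

For x^3 + a x^2 + b x + c the discriminant is Δ = 18 a b c - 4 a^3 c + a^2 b^2 - 4 b^3 - 27 c^2.
Plug a = -4, b = 5, c = -4:
  18*(-4)*(5)*(-4) - 4*(-4)^3*(-4) + (-4)^2*(5)^2 - 4*(5)^3 - 27*(-4)^2
  = 1440 + (-1024) + 400 + (-500) + (-432)
  = -116.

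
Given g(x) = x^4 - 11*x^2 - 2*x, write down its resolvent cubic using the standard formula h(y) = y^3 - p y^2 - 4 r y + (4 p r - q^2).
h(y) = y^3 + 11*y^2 - 4

Identify coefficients: p = -11, q = -2, r = 0.
Plug into h(y) = y^3 - p y^2 - 4 r y + (4 p r - q^2):
  h(y) = y^3 - (-11) y^2 - 4*(0) y + (4*(-11)*(0) - (-2)^2)
       = y^3 + (11) y^2 + (0) y + (-4).
Simplifying: h(y) = y^3 + 11*y^2 - 4.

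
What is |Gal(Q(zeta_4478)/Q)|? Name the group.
|Gal(Q(zeta_4478)/Q)| = phi(4478) = 2238; group ≅ (Z/4478Z)^* ≅ Z/2238Z

The n-th cyclotomic polynomial Φ_4478(x) is the minimal polynomial of zeta_4478 over Q and has degree phi(4478) = 2238. So Q(zeta_4478) is a degree-2238 Galois extension with Galois group (Z/4478Z)^*. By CRT, (Z/4478Z)^* ≅ (Z/2Z)^* × (Z/2239Z)^*. Each prime-power unit group is (Z/2Z)^* ≅ trivial group (order 1); (Z/2239Z)^* ≅ Z/2238Z. Hence Gal(Q(zeta_4478)/Q) ≅ Z/2238Z.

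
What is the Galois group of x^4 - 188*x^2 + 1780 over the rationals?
Gal(K/Q) = V_4 (Klein four-group, Z/2Z × Z/2Z)

f factors as (x^2 - 10)(x^2 - 178), so the splitting field is K = Q(sqrt(10), sqrt(178)). The elements 10, 178, 1780 are all non-squares in Q, so sqrt(10) and sqrt(178) generate independent quadratic extensions. Thus [K:Q] = 4 and Gal(K/Q) is generated by the two order-2 automorphisms sqrt(10) ↦ -sqrt(10) and sqrt(178) ↦ -sqrt(178), giving V_4.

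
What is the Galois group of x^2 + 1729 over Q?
Gal(K/Q) = Z/2Z (cyclic of order 2)

x^2 + 1729 is irreducible over Q since -1729 is not a rational square. The splitting field Q(sqrt(-1729)) has degree 2 over Q, and its unique nontrivial automorphism is sqrt(-1729) ↦ -sqrt(-1729). Hence Gal(Q(sqrt(-1729))/Q) = Z/2Z.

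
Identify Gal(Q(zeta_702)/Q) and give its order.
|Gal(Q(zeta_702)/Q)| = phi(702) = 216; group ≅ (Z/702Z)^* ≅ Z/12Z × Z/18Z

The n-th cyclotomic polynomial Φ_702(x) is the minimal polynomial of zeta_702 over Q and has degree phi(702) = 216. So Q(zeta_702) is a degree-216 Galois extension with Galois group (Z/702Z)^*. By CRT, (Z/702Z)^* ≅ (Z/2Z)^* × (Z/27Z)^* × (Z/13Z)^*. Each prime-power unit group is (Z/2Z)^* ≅ trivial group (order 1); (Z/27Z)^* ≅ Z/18Z; (Z/13Z)^* ≅ Z/12Z. Hence Gal(Q(zeta_702)/Q) ≅ Z/12Z × Z/18Z.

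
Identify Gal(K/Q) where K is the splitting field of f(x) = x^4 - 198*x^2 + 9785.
Gal(K/Q) = V_4 (Klein four-group, Z/2Z × Z/2Z)

f factors as (x^2 - 95)(x^2 - 103), so the splitting field is K = Q(sqrt(95), sqrt(103)). The elements 95, 103, 9785 are all non-squares in Q, so sqrt(95) and sqrt(103) generate independent quadratic extensions. Thus [K:Q] = 4 and Gal(K/Q) is generated by the two order-2 automorphisms sqrt(95) ↦ -sqrt(95) and sqrt(103) ↦ -sqrt(103), giving V_4.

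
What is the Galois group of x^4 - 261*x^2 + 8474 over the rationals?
Gal(K/Q) = V_4 (Klein four-group, Z/2Z × Z/2Z)

f factors as (x^2 - 38)(x^2 - 223), so the splitting field is K = Q(sqrt(38), sqrt(223)). The elements 38, 223, 8474 are all non-squares in Q, so sqrt(38) and sqrt(223) generate independent quadratic extensions. Thus [K:Q] = 4 and Gal(K/Q) is generated by the two order-2 automorphisms sqrt(38) ↦ -sqrt(38) and sqrt(223) ↦ -sqrt(223), giving V_4.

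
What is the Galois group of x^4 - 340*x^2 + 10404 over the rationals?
Gal(K/Q) = Z/2Z (cyclic of order 2)

f factors as (x^2 - 34)(x^2 - 306), so the splitting field is K = Q(sqrt(34), sqrt(306)). The squarefree part of 34 is 34 and the squarefree part of 306 is also 34, so sqrt(34) and sqrt(306) are both rational multiples of sqrt(34). Hence Q(sqrt(34)) = Q(sqrt(306)) = Q(sqrt(34)), and the splitting field collapses to a single degree-2 extension with Galois group Z/2Z.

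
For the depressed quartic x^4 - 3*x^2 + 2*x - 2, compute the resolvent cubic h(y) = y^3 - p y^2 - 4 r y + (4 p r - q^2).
h(y) = y^3 + 3*y^2 + 8*y + 20

Identify coefficients: p = -3, q = 2, r = -2.
Plug into h(y) = y^3 - p y^2 - 4 r y + (4 p r - q^2):
  h(y) = y^3 - (-3) y^2 - 4*(-2) y + (4*(-3)*(-2) - (2)^2)
       = y^3 + (3) y^2 + (8) y + (20).
Simplifying: h(y) = y^3 + 3*y^2 + 8*y + 20.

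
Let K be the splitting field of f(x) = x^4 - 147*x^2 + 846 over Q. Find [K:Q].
[K:Q] = 4

f factors as (x^2 - 141)(x^2 - 6); the splitting field is K = Q(sqrt(141), sqrt(6)). Since 141, 6, and 846 are all non-squares in Q, the three subfields Q(sqrt(141)), Q(sqrt(6)), Q(sqrt(846)) are distinct degree-2 extensions, so [K:Q] = 4 (Klein four Galois group).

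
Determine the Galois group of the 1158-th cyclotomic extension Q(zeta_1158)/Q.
|Gal(Q(zeta_1158)/Q)| = phi(1158) = 384; group ≅ (Z/1158Z)^* ≅ Z/2Z × Z/192Z

The n-th cyclotomic polynomial Φ_1158(x) is the minimal polynomial of zeta_1158 over Q and has degree phi(1158) = 384. So Q(zeta_1158) is a degree-384 Galois extension with Galois group (Z/1158Z)^*. By CRT, (Z/1158Z)^* ≅ (Z/2Z)^* × (Z/3Z)^* × (Z/193Z)^*. Each prime-power unit group is (Z/2Z)^* ≅ trivial group (order 1); (Z/3Z)^* ≅ Z/2Z; (Z/193Z)^* ≅ Z/192Z. Hence Gal(Q(zeta_1158)/Q) ≅ Z/2Z × Z/192Z.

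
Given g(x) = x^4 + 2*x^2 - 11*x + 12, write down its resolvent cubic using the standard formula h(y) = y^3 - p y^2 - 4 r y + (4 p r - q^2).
h(y) = y^3 - 2*y^2 - 48*y - 25

Identify coefficients: p = 2, q = -11, r = 12.
Plug into h(y) = y^3 - p y^2 - 4 r y + (4 p r - q^2):
  h(y) = y^3 - (2) y^2 - 4*(12) y + (4*(2)*(12) - (-11)^2)
       = y^3 + (-2) y^2 + (-48) y + (-25).
Simplifying: h(y) = y^3 - 2*y^2 - 48*y - 25.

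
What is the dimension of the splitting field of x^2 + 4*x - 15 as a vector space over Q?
[K:Q] = 2

The discriminant of x^2 + (4)*x + (-15) is b^2 - 4c = 16 - (-60) = 76. Since 76 is not a perfect square in Q, the polynomial is irreducible over Q. Its two roots generate a degree-2 extension, so [K:Q] = 2.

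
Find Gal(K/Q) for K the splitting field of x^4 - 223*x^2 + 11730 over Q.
Gal(K/Q) = V_4 (Klein four-group, Z/2Z × Z/2Z)

f factors as (x^2 - 85)(x^2 - 138), so the splitting field is K = Q(sqrt(85), sqrt(138)). The elements 85, 138, 11730 are all non-squares in Q, so sqrt(85) and sqrt(138) generate independent quadratic extensions. Thus [K:Q] = 4 and Gal(K/Q) is generated by the two order-2 automorphisms sqrt(85) ↦ -sqrt(85) and sqrt(138) ↦ -sqrt(138), giving V_4.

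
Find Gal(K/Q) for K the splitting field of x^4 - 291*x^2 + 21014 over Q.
Gal(K/Q) = V_4 (Klein four-group, Z/2Z × Z/2Z)

f factors as (x^2 - 158)(x^2 - 133), so the splitting field is K = Q(sqrt(158), sqrt(133)). The elements 158, 133, 21014 are all non-squares in Q, so sqrt(158) and sqrt(133) generate independent quadratic extensions. Thus [K:Q] = 4 and Gal(K/Q) is generated by the two order-2 automorphisms sqrt(158) ↦ -sqrt(158) and sqrt(133) ↦ -sqrt(133), giving V_4.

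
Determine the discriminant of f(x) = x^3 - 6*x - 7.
Δ = -459

For a depressed cubic x^3 + p x + q the discriminant is Δ = -4 p^3 - 27 q^2 = -4*(-6)^3 - 27*(-7)^2 = 864 - 1323 = -459.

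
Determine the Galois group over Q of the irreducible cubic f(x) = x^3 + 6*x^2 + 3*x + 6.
Gal(K/Q) = S_3 (symmetric group of order 6)

Compute the discriminant of x^3 + (6)*x^2 + (3)*x + (6): Δ = -3996. Since Δ is not a rational square, the Galois group is not contained in A_3; it must be the full S_3 (irreducibility of the cubic rules out anything smaller).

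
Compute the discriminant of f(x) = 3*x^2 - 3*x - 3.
Δ = 45

For a quadratic a x^2 + b x + c the discriminant is Δ = b^2 - 4ac = (-3)^2 - 4*(3)*(-3) = 9 - (-36) = 45.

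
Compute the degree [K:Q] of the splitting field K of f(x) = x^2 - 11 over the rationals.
[K:Q] = 2

The polynomial x^2 - 11 is irreducible over Q since 11 is not a perfect square. Its splitting field is Q(sqrt(11)), which has degree 2 over Q.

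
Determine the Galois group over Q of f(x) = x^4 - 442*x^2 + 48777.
Gal(K/Q) = V_4 (Klein four-group, Z/2Z × Z/2Z)

f factors as (x^2 - 229)(x^2 - 213), so the splitting field is K = Q(sqrt(229), sqrt(213)). The elements 229, 213, 48777 are all non-squares in Q, so sqrt(229) and sqrt(213) generate independent quadratic extensions. Thus [K:Q] = 4 and Gal(K/Q) is generated by the two order-2 automorphisms sqrt(229) ↦ -sqrt(229) and sqrt(213) ↦ -sqrt(213), giving V_4.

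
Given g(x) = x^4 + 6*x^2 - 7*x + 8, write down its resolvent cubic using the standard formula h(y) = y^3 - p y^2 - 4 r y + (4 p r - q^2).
h(y) = y^3 - 6*y^2 - 32*y + 143

Identify coefficients: p = 6, q = -7, r = 8.
Plug into h(y) = y^3 - p y^2 - 4 r y + (4 p r - q^2):
  h(y) = y^3 - (6) y^2 - 4*(8) y + (4*(6)*(8) - (-7)^2)
       = y^3 + (-6) y^2 + (-32) y + (143).
Simplifying: h(y) = y^3 - 6*y^2 - 32*y + 143.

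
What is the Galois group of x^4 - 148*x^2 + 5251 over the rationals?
Gal(K/Q) = V_4 (Klein four-group, Z/2Z × Z/2Z)

f factors as (x^2 - 89)(x^2 - 59), so the splitting field is K = Q(sqrt(89), sqrt(59)). The elements 89, 59, 5251 are all non-squares in Q, so sqrt(89) and sqrt(59) generate independent quadratic extensions. Thus [K:Q] = 4 and Gal(K/Q) is generated by the two order-2 automorphisms sqrt(89) ↦ -sqrt(89) and sqrt(59) ↦ -sqrt(59), giving V_4.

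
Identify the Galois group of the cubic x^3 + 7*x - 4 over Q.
Gal(K/Q) = S_3 (symmetric group of order 6)

Compute the discriminant of x^3 + (0)*x^2 + (7)*x + (-4): Δ = -1804. Since Δ is not a rational square, the Galois group is not contained in A_3; it must be the full S_3 (irreducibility of the cubic rules out anything smaller).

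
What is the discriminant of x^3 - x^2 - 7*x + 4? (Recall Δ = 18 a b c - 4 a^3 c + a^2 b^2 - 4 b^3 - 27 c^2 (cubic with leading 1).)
Δ = 1509

For x^3 + a x^2 + b x + c the discriminant is Δ = 18 a b c - 4 a^3 c + a^2 b^2 - 4 b^3 - 27 c^2.
Plug a = -1, b = -7, c = 4:
  18*(-1)*(-7)*(4) - 4*(-1)^3*(4) + (-1)^2*(-7)^2 - 4*(-7)^3 - 27*(4)^2
  = 504 + (16) + 49 + (1372) + (-432)
  = 1509.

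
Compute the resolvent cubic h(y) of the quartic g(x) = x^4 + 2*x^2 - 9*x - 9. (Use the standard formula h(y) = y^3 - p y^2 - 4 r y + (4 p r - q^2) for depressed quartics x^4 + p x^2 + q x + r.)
h(y) = y^3 - 2*y^2 + 36*y - 153

Identify coefficients: p = 2, q = -9, r = -9.
Plug into h(y) = y^3 - p y^2 - 4 r y + (4 p r - q^2):
  h(y) = y^3 - (2) y^2 - 4*(-9) y + (4*(2)*(-9) - (-9)^2)
       = y^3 + (-2) y^2 + (36) y + (-153).
Simplifying: h(y) = y^3 - 2*y^2 + 36*y - 153.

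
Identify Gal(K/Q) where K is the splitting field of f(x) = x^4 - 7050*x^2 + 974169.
Gal(K/Q) = Z/2Z (cyclic of order 2)

f factors as (x^2 - 141)(x^2 - 6909), so the splitting field is K = Q(sqrt(141), sqrt(6909)). The squarefree part of 141 is 141 and the squarefree part of 6909 is also 141, so sqrt(141) and sqrt(6909) are both rational multiples of sqrt(141). Hence Q(sqrt(141)) = Q(sqrt(6909)) = Q(sqrt(141)), and the splitting field collapses to a single degree-2 extension with Galois group Z/2Z.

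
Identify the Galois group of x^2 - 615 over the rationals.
Gal(K/Q) = Z/2Z (cyclic of order 2)

x^2 - 615 is irreducible over Q since 615 is not a rational square. The splitting field Q(sqrt(615)) has degree 2 over Q, and its unique nontrivial automorphism is sqrt(615) ↦ -sqrt(615). Hence Gal(Q(sqrt(615))/Q) = Z/2Z.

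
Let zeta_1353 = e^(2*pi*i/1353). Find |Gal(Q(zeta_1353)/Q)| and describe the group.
|Gal(Q(zeta_1353)/Q)| = phi(1353) = 800; group ≅ (Z/1353Z)^* ≅ Z/2Z × Z/10Z × Z/40Z

The n-th cyclotomic polynomial Φ_1353(x) is the minimal polynomial of zeta_1353 over Q and has degree phi(1353) = 800. So Q(zeta_1353) is a degree-800 Galois extension with Galois group (Z/1353Z)^*. By CRT, (Z/1353Z)^* ≅ (Z/3Z)^* × (Z/11Z)^* × (Z/41Z)^*. Each prime-power unit group is (Z/3Z)^* ≅ Z/2Z; (Z/11Z)^* ≅ Z/10Z; (Z/41Z)^* ≅ Z/40Z. Hence Gal(Q(zeta_1353)/Q) ≅ Z/2Z × Z/10Z × Z/40Z.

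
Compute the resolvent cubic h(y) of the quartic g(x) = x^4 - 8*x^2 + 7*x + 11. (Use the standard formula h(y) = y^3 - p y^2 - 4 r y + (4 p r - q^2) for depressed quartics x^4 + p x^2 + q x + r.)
h(y) = y^3 + 8*y^2 - 44*y - 401

Identify coefficients: p = -8, q = 7, r = 11.
Plug into h(y) = y^3 - p y^2 - 4 r y + (4 p r - q^2):
  h(y) = y^3 - (-8) y^2 - 4*(11) y + (4*(-8)*(11) - (7)^2)
       = y^3 + (8) y^2 + (-44) y + (-401).
Simplifying: h(y) = y^3 + 8*y^2 - 44*y - 401.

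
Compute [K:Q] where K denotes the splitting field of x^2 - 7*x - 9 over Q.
[K:Q] = 2

The discriminant of x^2 + (-7)*x + (-9) is b^2 - 4c = 49 - (-36) = 85. Since 85 is not a perfect square in Q, the polynomial is irreducible over Q. Its two roots generate a degree-2 extension, so [K:Q] = 2.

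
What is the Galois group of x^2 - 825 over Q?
Gal(K/Q) = Z/2Z (cyclic of order 2)

x^2 - 825 is irreducible over Q since 825 is not a rational square. The splitting field Q(sqrt(825)) has degree 2 over Q, and its unique nontrivial automorphism is sqrt(825) ↦ -sqrt(825). Hence Gal(Q(sqrt(825))/Q) = Z/2Z.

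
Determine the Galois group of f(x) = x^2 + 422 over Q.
Gal(K/Q) = Z/2Z (cyclic of order 2)

x^2 + 422 is irreducible over Q since -422 is not a rational square. The splitting field Q(sqrt(-422)) has degree 2 over Q, and its unique nontrivial automorphism is sqrt(-422) ↦ -sqrt(-422). Hence Gal(Q(sqrt(-422))/Q) = Z/2Z.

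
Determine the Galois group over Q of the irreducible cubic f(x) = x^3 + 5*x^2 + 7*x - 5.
Gal(K/Q) = S_3 (symmetric group of order 6)

Compute the discriminant of x^3 + (5)*x^2 + (7)*x + (-5): Δ = -1472. Since Δ is not a rational square, the Galois group is not contained in A_3; it must be the full S_3 (irreducibility of the cubic rules out anything smaller).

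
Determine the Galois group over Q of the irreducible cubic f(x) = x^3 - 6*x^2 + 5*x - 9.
Gal(K/Q) = S_3 (symmetric group of order 6)

Compute the discriminant of x^3 + (-6)*x^2 + (5)*x + (-9): Δ = -4703. Since Δ is not a rational square, the Galois group is not contained in A_3; it must be the full S_3 (irreducibility of the cubic rules out anything smaller).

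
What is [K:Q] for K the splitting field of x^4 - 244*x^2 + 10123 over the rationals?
[K:Q] = 4

f factors as (x^2 - 191)(x^2 - 53); the splitting field is K = Q(sqrt(191), sqrt(53)). Since 191, 53, and 10123 are all non-squares in Q, the three subfields Q(sqrt(191)), Q(sqrt(53)), Q(sqrt(10123)) are distinct degree-2 extensions, so [K:Q] = 4 (Klein four Galois group).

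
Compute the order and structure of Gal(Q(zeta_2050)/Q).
|Gal(Q(zeta_2050)/Q)| = phi(2050) = 800; group ≅ (Z/2050Z)^* ≅ Z/20Z × Z/40Z

The n-th cyclotomic polynomial Φ_2050(x) is the minimal polynomial of zeta_2050 over Q and has degree phi(2050) = 800. So Q(zeta_2050) is a degree-800 Galois extension with Galois group (Z/2050Z)^*. By CRT, (Z/2050Z)^* ≅ (Z/2Z)^* × (Z/25Z)^* × (Z/41Z)^*. Each prime-power unit group is (Z/2Z)^* ≅ trivial group (order 1); (Z/25Z)^* ≅ Z/20Z; (Z/41Z)^* ≅ Z/40Z. Hence Gal(Q(zeta_2050)/Q) ≅ Z/20Z × Z/40Z.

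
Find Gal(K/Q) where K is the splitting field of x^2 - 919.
Gal(K/Q) = Z/2Z (cyclic of order 2)

x^2 - 919 is irreducible over Q since 919 is not a rational square. The splitting field Q(sqrt(919)) has degree 2 over Q, and its unique nontrivial automorphism is sqrt(919) ↦ -sqrt(919). Hence Gal(Q(sqrt(919))/Q) = Z/2Z.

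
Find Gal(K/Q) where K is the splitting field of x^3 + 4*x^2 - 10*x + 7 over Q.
Gal(K/Q) = S_3 (symmetric group of order 6)

Compute the discriminant of x^3 + (4)*x^2 + (-10)*x + (7): Δ = -2555. Since Δ is not a rational square, the Galois group is not contained in A_3; it must be the full S_3 (irreducibility of the cubic rules out anything smaller).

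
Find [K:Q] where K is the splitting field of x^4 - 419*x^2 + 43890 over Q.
[K:Q] = 4

f factors as (x^2 - 209)(x^2 - 210); the splitting field is K = Q(sqrt(209), sqrt(210)). Since 209, 210, and 43890 are all non-squares in Q, the three subfields Q(sqrt(209)), Q(sqrt(210)), Q(sqrt(43890)) are distinct degree-2 extensions, so [K:Q] = 4 (Klein four Galois group).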